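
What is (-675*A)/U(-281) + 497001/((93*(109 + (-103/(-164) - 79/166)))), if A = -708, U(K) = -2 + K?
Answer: -21373485552368/13034739167 ≈ -1639.7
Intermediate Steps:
(-675*A)/U(-281) + 497001/((93*(109 + (-103/(-164) - 79/166)))) = (-675*(-708))/(-2 - 281) + 497001/((93*(109 + (-103/(-164) - 79/166)))) = 477900/(-283) + 497001/((93*(109 + (-103*(-1/164) - 79*1/166)))) = 477900*(-1/283) + 497001/((93*(109 + (103/164 - 79/166)))) = -477900/283 + 497001/((93*(109 + 2071/13612))) = -477900/283 + 497001/((93*(1485779/13612))) = -477900/283 + 497001/(138177447/13612) = -477900/283 + 497001*(13612/138177447) = -477900/283 + 2255059204/46059149 = -21373485552368/13034739167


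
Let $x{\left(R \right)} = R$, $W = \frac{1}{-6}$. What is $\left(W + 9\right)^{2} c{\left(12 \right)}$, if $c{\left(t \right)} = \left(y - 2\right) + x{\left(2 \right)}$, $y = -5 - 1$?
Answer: $- \frac{2809}{6} \approx -468.17$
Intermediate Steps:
$W = - \frac{1}{6} \approx -0.16667$
$y = -6$ ($y = -5 - 1 = -6$)
$c{\left(t \right)} = -6$ ($c{\left(t \right)} = \left(-6 - 2\right) + 2 = -8 + 2 = -6$)
$\left(W + 9\right)^{2} c{\left(12 \right)} = \left(- \frac{1}{6} + 9\right)^{2} \left(-6\right) = \left(\frac{53}{6}\right)^{2} \left(-6\right) = \frac{2809}{36} \left(-6\right) = - \frac{2809}{6}$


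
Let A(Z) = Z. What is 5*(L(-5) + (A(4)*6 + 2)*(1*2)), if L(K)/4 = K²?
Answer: 760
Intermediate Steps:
L(K) = 4*K²
5*(L(-5) + (A(4)*6 + 2)*(1*2)) = 5*(4*(-5)² + (4*6 + 2)*(1*2)) = 5*(4*25 + (24 + 2)*2) = 5*(100 + 26*2) = 5*(100 + 52) = 5*152 = 760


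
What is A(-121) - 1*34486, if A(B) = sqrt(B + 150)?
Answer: -34486 + sqrt(29) ≈ -34481.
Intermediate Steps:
A(B) = sqrt(150 + B)
A(-121) - 1*34486 = sqrt(150 - 121) - 1*34486 = sqrt(29) - 34486 = -34486 + sqrt(29)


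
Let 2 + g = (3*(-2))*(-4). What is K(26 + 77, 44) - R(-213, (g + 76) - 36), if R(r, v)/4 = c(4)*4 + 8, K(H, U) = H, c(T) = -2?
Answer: 103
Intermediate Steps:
g = 22 (g = -2 + (3*(-2))*(-4) = -2 - 6*(-4) = -2 + 24 = 22)
R(r, v) = 0 (R(r, v) = 4*(-2*4 + 8) = 4*(-8 + 8) = 4*0 = 0)
K(26 + 77, 44) - R(-213, (g + 76) - 36) = (26 + 77) - 1*0 = 103 + 0 = 103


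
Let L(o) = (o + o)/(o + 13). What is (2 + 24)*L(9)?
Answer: 234/11 ≈ 21.273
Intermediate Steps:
L(o) = 2*o/(13 + o) (L(o) = (2*o)/(13 + o) = 2*o/(13 + o))
(2 + 24)*L(9) = (2 + 24)*(2*9/(13 + 9)) = 26*(2*9/22) = 26*(2*9*(1/22)) = 26*(9/11) = 234/11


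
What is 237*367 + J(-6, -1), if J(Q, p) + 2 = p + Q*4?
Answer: 86952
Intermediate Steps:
J(Q, p) = -2 + p + 4*Q (J(Q, p) = -2 + (p + Q*4) = -2 + (p + 4*Q) = -2 + p + 4*Q)
237*367 + J(-6, -1) = 237*367 + (-2 - 1 + 4*(-6)) = 86979 + (-2 - 1 - 24) = 86979 - 27 = 86952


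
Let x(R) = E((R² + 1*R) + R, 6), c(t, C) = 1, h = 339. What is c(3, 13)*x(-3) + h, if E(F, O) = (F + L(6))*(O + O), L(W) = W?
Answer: 447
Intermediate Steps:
E(F, O) = 2*O*(6 + F) (E(F, O) = (F + 6)*(O + O) = (6 + F)*(2*O) = 2*O*(6 + F))
x(R) = 72 + 12*R² + 24*R (x(R) = 2*6*(6 + ((R² + 1*R) + R)) = 2*6*(6 + ((R² + R) + R)) = 2*6*(6 + ((R + R²) + R)) = 2*6*(6 + (R² + 2*R)) = 2*6*(6 + R² + 2*R) = 72 + 12*R² + 24*R)
c(3, 13)*x(-3) + h = 1*(72 + 12*(-3)*(2 - 3)) + 339 = 1*(72 + 12*(-3)*(-1)) + 339 = 1*(72 + 36) + 339 = 1*108 + 339 = 108 + 339 = 447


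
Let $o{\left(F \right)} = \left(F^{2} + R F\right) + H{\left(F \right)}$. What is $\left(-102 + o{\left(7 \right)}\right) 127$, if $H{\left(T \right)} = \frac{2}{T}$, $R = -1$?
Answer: $- \frac{53086}{7} \approx -7583.7$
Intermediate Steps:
$o{\left(F \right)} = F^{2} - F + \frac{2}{F}$ ($o{\left(F \right)} = \left(F^{2} - F\right) + \frac{2}{F} = F^{2} - F + \frac{2}{F}$)
$\left(-102 + o{\left(7 \right)}\right) 127 = \left(-102 + \left(7^{2} - 7 + \frac{2}{7}\right)\right) 127 = \left(-102 + \left(49 - 7 + 2 \cdot \frac{1}{7}\right)\right) 127 = \left(-102 + \left(49 - 7 + \frac{2}{7}\right)\right) 127 = \left(-102 + \frac{296}{7}\right) 127 = \left(- \frac{418}{7}\right) 127 = - \frac{53086}{7}$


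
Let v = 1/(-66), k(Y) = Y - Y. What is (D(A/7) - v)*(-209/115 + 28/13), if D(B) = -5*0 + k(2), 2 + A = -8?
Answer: 503/98670 ≈ 0.0050978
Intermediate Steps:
k(Y) = 0
A = -10 (A = -2 - 8 = -10)
v = -1/66 ≈ -0.015152
D(B) = 0 (D(B) = -5*0 + 0 = 0 + 0 = 0)
(D(A/7) - v)*(-209/115 + 28/13) = (0 - 1*(-1/66))*(-209/115 + 28/13) = (0 + 1/66)*(-209*1/115 + 28*(1/13)) = (-209/115 + 28/13)/66 = (1/66)*(503/1495) = 503/98670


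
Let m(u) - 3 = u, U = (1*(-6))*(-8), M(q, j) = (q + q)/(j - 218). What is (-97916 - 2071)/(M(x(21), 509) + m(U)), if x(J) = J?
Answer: -9698739/4961 ≈ -1955.0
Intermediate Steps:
M(q, j) = 2*q/(-218 + j) (M(q, j) = (2*q)/(-218 + j) = 2*q/(-218 + j))
U = 48 (U = -6*(-8) = 48)
m(u) = 3 + u
(-97916 - 2071)/(M(x(21), 509) + m(U)) = (-97916 - 2071)/(2*21/(-218 + 509) + (3 + 48)) = -99987/(2*21/291 + 51) = -99987/(2*21*(1/291) + 51) = -99987/(14/97 + 51) = -99987/4961/97 = -99987*97/4961 = -9698739/4961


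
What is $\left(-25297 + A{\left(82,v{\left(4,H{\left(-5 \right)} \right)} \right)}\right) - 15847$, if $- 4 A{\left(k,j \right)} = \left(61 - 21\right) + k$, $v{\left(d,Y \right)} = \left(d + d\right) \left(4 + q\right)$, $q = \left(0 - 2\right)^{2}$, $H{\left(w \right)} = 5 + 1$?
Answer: $- \frac{82349}{2} \approx -41175.0$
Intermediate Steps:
$H{\left(w \right)} = 6$
$q = 4$ ($q = \left(-2\right)^{2} = 4$)
$v{\left(d,Y \right)} = 16 d$ ($v{\left(d,Y \right)} = \left(d + d\right) \left(4 + 4\right) = 2 d 8 = 16 d$)
$A{\left(k,j \right)} = -10 - \frac{k}{4}$ ($A{\left(k,j \right)} = - \frac{\left(61 - 21\right) + k}{4} = - \frac{40 + k}{4} = -10 - \frac{k}{4}$)
$\left(-25297 + A{\left(82,v{\left(4,H{\left(-5 \right)} \right)} \right)}\right) - 15847 = \left(-25297 - \frac{61}{2}\right) - 15847 = - \frac{50655}{2} - 15847 = - \frac{82349}{2}$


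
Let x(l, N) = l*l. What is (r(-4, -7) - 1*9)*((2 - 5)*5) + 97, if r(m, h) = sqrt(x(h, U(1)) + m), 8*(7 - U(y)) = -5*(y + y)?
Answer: 232 - 45*sqrt(5) ≈ 131.38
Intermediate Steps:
U(y) = 7 + 5*y/4 (U(y) = 7 - (-5)*(y + y)/8 = 7 - (-5)*2*y/8 = 7 - (-5)*y/4 = 7 + 5*y/4)
x(l, N) = l**2
r(m, h) = sqrt(m + h**2) (r(m, h) = sqrt(h**2 + m) = sqrt(m + h**2))
(r(-4, -7) - 1*9)*((2 - 5)*5) + 97 = (sqrt(-4 + (-7)**2) - 1*9)*((2 - 5)*5) + 97 = (sqrt(-4 + 49) - 9)*(-3*5) + 97 = (sqrt(45) - 9)*(-15) + 97 = (3*sqrt(5) - 9)*(-15) + 97 = (-9 + 3*sqrt(5))*(-15) + 97 = (135 - 45*sqrt(5)) + 97 = 232 - 45*sqrt(5)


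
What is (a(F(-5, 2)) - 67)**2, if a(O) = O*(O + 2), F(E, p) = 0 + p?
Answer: 3481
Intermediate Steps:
F(E, p) = p
a(O) = O*(2 + O)
(a(F(-5, 2)) - 67)**2 = (2*(2 + 2) - 67)**2 = (2*4 - 67)**2 = (8 - 67)**2 = (-59)**2 = 3481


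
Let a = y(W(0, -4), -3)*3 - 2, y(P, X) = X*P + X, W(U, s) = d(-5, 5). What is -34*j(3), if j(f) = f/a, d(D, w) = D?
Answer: -3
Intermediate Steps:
W(U, s) = -5
y(P, X) = X + P*X (y(P, X) = P*X + X = X + P*X)
a = 34 (a = -3*(1 - 5)*3 - 2 = -3*(-4)*3 - 2 = 12*3 - 2 = 36 - 2 = 34)
j(f) = f/34
-34*j(3) = -3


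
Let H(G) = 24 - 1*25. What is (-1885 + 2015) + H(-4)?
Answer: 129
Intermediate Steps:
H(G) = -1 (H(G) = 24 - 25 = -1)
(-1885 + 2015) + H(-4) = (-1885 + 2015) - 1 = 130 - 1 = 129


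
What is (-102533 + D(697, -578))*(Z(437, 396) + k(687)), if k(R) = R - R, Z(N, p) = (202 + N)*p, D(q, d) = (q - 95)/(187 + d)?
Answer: -10144788269220/391 ≈ -2.5946e+10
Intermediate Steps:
D(q, d) = (-95 + q)/(187 + d)
Z(N, p) = p*(202 + N)
k(R) = 0
(-102533 + D(697, -578))*(Z(437, 396) + k(687)) = (-102533 + (-95 + 697)/(187 - 578))*(396*(202 + 437) + 0) = (-102533 + 602/(-391))*(396*639 + 0) = (-102533 - 1/391*602)*(253044 + 0) = (-102533 - 602/391)*253044 = -40091005/391*253044 = -10144788269220/391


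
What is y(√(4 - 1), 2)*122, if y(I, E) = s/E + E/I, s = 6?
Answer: 366 + 244*√3/3 ≈ 506.87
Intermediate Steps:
y(I, E) = 6/E + E/I
y(√(4 - 1), 2)*122 = (6/2 + 2/(√(4 - 1)))*122 = (6*(½) + 2/(√3))*122 = (3 + 2*(√3/3))*122 = (3 + 2*√3/3)*122 = 366 + 244*√3/3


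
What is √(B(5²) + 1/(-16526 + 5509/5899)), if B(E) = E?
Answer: 3*√26396093112667610/97481365 ≈ 5.0000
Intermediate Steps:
√(B(5²) + 1/(-16526 + 5509/5899)) = √(5² + 1/(-16526 + 5509/5899)) = √(25 + 1/(-16526 + 5509*(1/5899))) = √(25 + 1/(-16526 + 5509/5899)) = √(25 + 1/(-97481365/5899)) = √(25 - 5899/97481365) = √(2437028226/97481365) = 3*√26396093112667610/97481365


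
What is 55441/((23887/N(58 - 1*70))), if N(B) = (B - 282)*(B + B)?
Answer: 391191696/23887 ≈ 16377.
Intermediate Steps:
N(B) = 2*B*(-282 + B) (N(B) = (-282 + B)*(2*B) = 2*B*(-282 + B))
55441/((23887/N(58 - 1*70))) = 55441/((23887/((2*(58 - 1*70)*(-282 + (58 - 1*70)))))) = 55441/((23887/((2*(58 - 70)*(-282 + (58 - 70)))))) = 55441/((23887/((2*(-12)*(-282 - 12))))) = 55441/((23887/((2*(-12)*(-294))))) = 55441/((23887/7056)) = 55441/((23887*(1/7056))) = 55441/(23887/7056) = 55441*(7056/23887) = 391191696/23887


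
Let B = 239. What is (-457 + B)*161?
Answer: -35098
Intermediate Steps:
(-457 + B)*161 = (-457 + 239)*161 = -218*161 = -35098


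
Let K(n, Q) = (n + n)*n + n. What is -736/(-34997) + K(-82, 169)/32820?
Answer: 245962711/574300770 ≈ 0.42828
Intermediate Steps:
K(n, Q) = n + 2*n² (K(n, Q) = (2*n)*n + n = 2*n² + n = n + 2*n²)
-736/(-34997) + K(-82, 169)/32820 = -736/(-34997) - 82*(1 + 2*(-82))/32820 = -736*(-1/34997) - 82*(1 - 164)*(1/32820) = 736/34997 - 82*(-163)*(1/32820) = 736/34997 + 13366*(1/32820) = 736/34997 + 6683/16410 = 245962711/574300770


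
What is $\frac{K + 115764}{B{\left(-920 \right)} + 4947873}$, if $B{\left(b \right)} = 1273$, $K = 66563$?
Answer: $\frac{182327}{4949146} \approx 0.03684$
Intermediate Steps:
$\frac{K + 115764}{B{\left(-920 \right)} + 4947873} = \frac{66563 + 115764}{1273 + 4947873} = \frac{182327}{4949146}$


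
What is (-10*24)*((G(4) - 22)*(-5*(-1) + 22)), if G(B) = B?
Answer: 116640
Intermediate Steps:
(-10*24)*((G(4) - 22)*(-5*(-1) + 22)) = (-10*24)*((4 - 22)*(-5*(-1) + 22)) = -(-4320)*(5 + 22) = -(-4320)*27 = -240*(-486) = 116640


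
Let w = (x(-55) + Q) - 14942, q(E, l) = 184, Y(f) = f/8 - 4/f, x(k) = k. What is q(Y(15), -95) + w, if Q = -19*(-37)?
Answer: -14110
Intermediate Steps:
Q = 703
Y(f) = -4/f + f/8 (Y(f) = f*(1/8) - 4/f = f/8 - 4/f = -4/f + f/8)
w = -14294 (w = (-55 + 703) - 14942 = 648 - 14942 = -14294)
q(Y(15), -95) + w = 184 - 14294 = -14110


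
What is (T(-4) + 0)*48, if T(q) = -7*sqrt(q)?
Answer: -672*I ≈ -672.0*I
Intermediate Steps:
(T(-4) + 0)*48 = (-14*I + 0)*48 = -14*I*48 = -672*I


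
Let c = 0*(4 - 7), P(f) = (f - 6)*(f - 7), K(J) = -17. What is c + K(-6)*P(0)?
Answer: -714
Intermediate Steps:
P(f) = (-7 + f)*(-6 + f) (P(f) = (-6 + f)*(-7 + f) = (-7 + f)*(-6 + f))
c = 0 (c = 0*(-3) = 0)
c + K(-6)*P(0) = 0 - 17*(42 + 0**2 - 13*0) = 0 - 17*(42 + 0 + 0) = 0 - 17*42 = 0 - 714 = -714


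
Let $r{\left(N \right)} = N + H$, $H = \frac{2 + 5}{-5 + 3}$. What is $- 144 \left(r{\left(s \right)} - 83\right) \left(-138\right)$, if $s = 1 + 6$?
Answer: $-1579824$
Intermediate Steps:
$s = 7$
$H = - \frac{7}{2}$ ($H = \frac{7}{-2} = 7 \left(- \frac{1}{2}\right) = - \frac{7}{2} \approx -3.5$)
$r{\left(N \right)} = - \frac{7}{2} + N$ ($r{\left(N \right)} = N - \frac{7}{2} = - \frac{7}{2} + N$)
$- 144 \left(r{\left(s \right)} - 83\right) \left(-138\right) = - 144 \left(\left(- \frac{7}{2} + 7\right) - 83\right) \left(-138\right) = - 144 \left(\frac{7}{2} - 83\right) \left(-138\right) = \left(-144\right) \left(- \frac{159}{2}\right) \left(-138\right) = 11448 \left(-138\right) = -1579824$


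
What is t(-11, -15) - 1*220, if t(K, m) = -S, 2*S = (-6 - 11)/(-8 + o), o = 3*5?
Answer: -3063/14 ≈ -218.79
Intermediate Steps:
o = 15
S = -17/14 (S = ((-6 - 11)/(-8 + 15))/2 = (-17/7)/2 = (-17*1/7)/2 = (1/2)*(-17/7) = -17/14 ≈ -1.2143)
t(K, m) = 17/14 (t(K, m) = -1*(-17/14) = 17/14)
t(-11, -15) - 1*220 = 17/14 - 1*220 = 17/14 - 220 = -3063/14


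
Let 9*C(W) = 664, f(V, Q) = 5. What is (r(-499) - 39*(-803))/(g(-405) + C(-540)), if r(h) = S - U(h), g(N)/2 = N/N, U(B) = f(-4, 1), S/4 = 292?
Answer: 146160/341 ≈ 428.62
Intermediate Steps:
S = 1168 (S = 4*292 = 1168)
U(B) = 5
C(W) = 664/9 (C(W) = (1/9)*664 = 664/9)
g(N) = 2 (g(N) = 2*(N/N) = 2*1 = 2)
r(h) = 1163 (r(h) = 1168 - 1*5 = 1168 - 5 = 1163)
(r(-499) - 39*(-803))/(g(-405) + C(-540)) = (1163 - 39*(-803))/(2 + 664/9) = (1163 + 31317)/(682/9) = 32480*(9/682) = 146160/341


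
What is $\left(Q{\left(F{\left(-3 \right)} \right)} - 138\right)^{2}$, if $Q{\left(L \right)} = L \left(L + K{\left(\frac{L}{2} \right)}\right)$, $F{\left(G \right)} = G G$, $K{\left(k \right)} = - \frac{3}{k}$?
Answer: $3969$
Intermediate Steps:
$F{\left(G \right)} = G^{2}$
$Q{\left(L \right)} = L \left(L - \frac{6}{L}\right)$ ($Q{\left(L \right)} = L \left(L - \frac{3}{L \frac{1}{2}}\right) = L \left(L - \frac{3}{\frac{1}{2} L}\right) = L \left(L - 3 \frac{2}{L}\right) = L \left(L - \frac{6}{L}\right)$)
$\left(Q{\left(F{\left(-3 \right)} \right)} - 138\right)^{2} = \left(\left(-6 + \left(\left(-3\right)^{2}\right)^{2}\right) - 138\right)^{2} = \left(\left(-6 + 9^{2}\right) - 138\right)^{2} = \left(\left(-6 + 81\right) - 138\right)^{2} = \left(75 - 138\right)^{2} = \left(-63\right)^{2} = 3969$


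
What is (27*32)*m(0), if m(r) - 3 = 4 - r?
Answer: 6048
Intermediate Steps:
m(r) = 7 - r (m(r) = 3 + (4 - r) = 7 - r)
(27*32)*m(0) = (27*32)*(7 - 1*0) = 864*(7 + 0) = 864*7 = 6048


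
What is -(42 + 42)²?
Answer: -7056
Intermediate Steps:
-(42 + 42)² = -1*84² = -1*7056 = -7056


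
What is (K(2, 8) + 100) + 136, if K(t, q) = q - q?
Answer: 236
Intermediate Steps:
K(t, q) = 0
(K(2, 8) + 100) + 136 = (0 + 100) + 136 = 100 + 136 = 236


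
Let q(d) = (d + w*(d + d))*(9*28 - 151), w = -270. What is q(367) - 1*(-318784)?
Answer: -19660329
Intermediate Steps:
q(d) = -54439*d (q(d) = (d - 270*(d + d))*(9*28 - 151) = (d - 540*d)*(252 - 151) = (d - 540*d)*101 = -539*d*101 = -54439*d)
q(367) - 1*(-318784) = -54439*367 - 1*(-318784) = -19979113 + 318784 = -19660329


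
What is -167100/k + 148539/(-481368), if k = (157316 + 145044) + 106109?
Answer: -47036723197/65541301864 ≈ -0.71767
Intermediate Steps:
k = 408469 (k = 302360 + 106109 = 408469)
-167100/k + 148539/(-481368) = -167100/408469 + 148539/(-481368) = -167100*1/408469 + 148539*(-1/481368) = -167100/408469 - 49513/160456 = -47036723197/65541301864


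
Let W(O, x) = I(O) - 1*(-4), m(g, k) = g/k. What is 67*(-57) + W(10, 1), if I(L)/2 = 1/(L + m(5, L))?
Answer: -80111/21 ≈ -3814.8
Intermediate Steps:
I(L) = 2/(L + 5/L)
W(O, x) = 4 + 2*O/(5 + O²) (W(O, x) = 2*O/(5 + O²) - 1*(-4) = 2*O/(5 + O²) + 4 = 4 + 2*O/(5 + O²))
67*(-57) + W(10, 1) = 67*(-57) + (4 + 2/(10 + 5/10)) = -3819 + (4 + 2/(10 + 5*(⅒))) = -3819 + (4 + 2/(10 + ½)) = -3819 + (4 + 2/(21/2)) = -3819 + (4 + 2*(2/21)) = -3819 + (4 + 4/21) = -3819 + 88/21 = -80111/21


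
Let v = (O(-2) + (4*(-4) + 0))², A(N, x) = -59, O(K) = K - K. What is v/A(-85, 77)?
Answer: -256/59 ≈ -4.3390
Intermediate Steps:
O(K) = 0
v = 256 (v = (0 + (4*(-4) + 0))² = (0 + (-16 + 0))² = (0 - 16)² = (-16)² = 256)
v/A(-85, 77) = 256/(-59) = 256*(-1/59) = -256/59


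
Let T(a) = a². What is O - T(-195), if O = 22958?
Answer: -15067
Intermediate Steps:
O - T(-195) = 22958 - 1*(-195)² = 22958 - 1*38025 = 22958 - 38025 = -15067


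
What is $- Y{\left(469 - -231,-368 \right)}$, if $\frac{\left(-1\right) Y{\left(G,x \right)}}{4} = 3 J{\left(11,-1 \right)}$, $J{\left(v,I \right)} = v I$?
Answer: $-132$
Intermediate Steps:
$J{\left(v,I \right)} = I v$
$Y{\left(G,x \right)} = 132$ ($Y{\left(G,x \right)} = - 4 \cdot 3 \left(\left(-1\right) 11\right) = - 4 \cdot 3 \left(-11\right) = \left(-4\right) \left(-33\right) = 132$)
$- Y{\left(469 - -231,-368 \right)} = \left(-1\right) 132 = -132$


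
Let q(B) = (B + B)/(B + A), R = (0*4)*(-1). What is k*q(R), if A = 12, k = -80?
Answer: 0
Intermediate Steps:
R = 0 (R = 0*(-1) = 0)
q(B) = 2*B/(12 + B) (q(B) = (B + B)/(B + 12) = (2*B)/(12 + B) = 2*B/(12 + B))
k*q(R) = -160*0/(12 + 0) = -160*0/12 = -80*0 = 0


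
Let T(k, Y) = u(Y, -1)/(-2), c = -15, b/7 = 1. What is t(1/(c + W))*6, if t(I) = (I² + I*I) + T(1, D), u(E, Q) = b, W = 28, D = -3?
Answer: -3537/169 ≈ -20.929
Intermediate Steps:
b = 7 (b = 7*1 = 7)
u(E, Q) = 7
T(k, Y) = -7/2 (T(k, Y) = 7/(-2) = 7*(-½) = -7/2)
t(I) = -7/2 + 2*I² (t(I) = (I² + I*I) - 7/2 = (I² + I²) - 7/2 = 2*I² - 7/2 = -7/2 + 2*I²)
t(1/(c + W))*6 = (-7/2 + 2*(1/(-15 + 28))²)*6 = (-7/2 + 2*(1/13)²)*6 = (-7/2 + 2*(1/169))*6 = (-7/2 + 2/169)*6 = -1179/338*6 = -3537/169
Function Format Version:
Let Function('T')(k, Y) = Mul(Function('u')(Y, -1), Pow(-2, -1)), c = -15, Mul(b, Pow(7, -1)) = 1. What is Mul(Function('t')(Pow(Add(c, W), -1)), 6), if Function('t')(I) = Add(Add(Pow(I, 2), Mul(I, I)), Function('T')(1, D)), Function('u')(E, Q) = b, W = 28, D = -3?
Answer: Rational(-3537, 169) ≈ -20.929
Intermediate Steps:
b = 7 (b = Mul(7, 1) = 7)
Function('u')(E, Q) = 7
Function('T')(k, Y) = Rational(-7, 2) (Function('T')(k, Y) = Mul(7, Pow(-2, -1)) = Mul(7, Rational(-1, 2)) = Rational(-7, 2))
Function('t')(I) = Add(Rational(-7, 2), Mul(2, Pow(I, 2))) (Function('t')(I) = Add(Add(Pow(I, 2), Mul(I, I)), Rational(-7, 2)) = Add(Add(Pow(I, 2), Pow(I, 2)), Rational(-7, 2)) = Add(Mul(2, Pow(I, 2)), Rational(-7, 2)) = Add(Rational(-7, 2), Mul(2, Pow(I, 2))))
Mul(Function('t')(Pow(Add(c, W), -1)), 6) = Mul(Add(Rational(-7, 2), Mul(2, Pow(Pow(Add(-15, 28), -1), 2))), 6) = Mul(Add(Rational(-7, 2), Mul(2, Pow(Pow(13, -1), 2))), 6) = Mul(Add(Rational(-7, 2), Mul(2, Pow(Rational(1, 13), 2))), 6) = Mul(Add(Rational(-7, 2), Mul(2, Rational(1, 169))), 6) = Mul(Add(Rational(-7, 2), Rational(2, 169)), 6) = Mul(Rational(-1179, 338), 6) = Rational(-3537, 169)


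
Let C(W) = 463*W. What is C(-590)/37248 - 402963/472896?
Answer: -62582711/7645152 ≈ -8.1859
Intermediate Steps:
C(-590)/37248 - 402963/472896 = (463*(-590))/37248 - 402963/472896 = -273170*1/37248 - 402963*1/472896 = -136585/18624 - 134321/157632 = -62582711/7645152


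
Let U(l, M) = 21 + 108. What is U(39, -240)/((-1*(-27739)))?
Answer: 129/27739 ≈ 0.0046505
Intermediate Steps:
U(l, M) = 129
U(39, -240)/((-1*(-27739))) = 129/((-1*(-27739))) = 129/27739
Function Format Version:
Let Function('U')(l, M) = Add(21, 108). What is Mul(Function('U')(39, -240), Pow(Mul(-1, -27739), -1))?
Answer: Rational(129, 27739) ≈ 0.0046505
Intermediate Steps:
Function('U')(l, M) = 129
Mul(Function('U')(39, -240), Pow(Mul(-1, -27739), -1)) = Mul(129, Pow(Mul(-1, -27739), -1)) = Mul(129, Pow(27739, -1)) = Mul(129, Rational(1, 27739)) = Rational(129, 27739)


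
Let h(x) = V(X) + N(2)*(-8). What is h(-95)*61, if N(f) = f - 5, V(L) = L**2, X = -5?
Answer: 2989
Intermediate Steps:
N(f) = -5 + f
h(x) = 49 (h(x) = (-5)**2 + (-5 + 2)*(-8) = 25 - 3*(-8) = 25 + 24 = 49)
h(-95)*61 = 49*61 = 2989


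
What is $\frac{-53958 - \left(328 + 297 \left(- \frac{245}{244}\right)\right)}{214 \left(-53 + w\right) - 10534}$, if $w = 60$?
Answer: $\frac{13173019}{2204784} \approx 5.9747$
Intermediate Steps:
$\frac{-53958 - \left(328 + 297 \left(- \frac{245}{244}\right)\right)}{214 \left(-53 + w\right) - 10534} = \frac{-53958 - \left(328 + 297 \left(- \frac{245}{244}\right)\right)}{214 \left(-53 + 60\right) - 10534} = \frac{-53958 - \left(328 + 297 \left(\left(-245\right) \frac{1}{244}\right)\right)}{214 \cdot 7 - 10534} = \frac{-53958 - \frac{7267}{244}}{1498 - 10534} = \frac{-53958 + \left(\frac{72765}{244} - 328\right)}{-9036} = \left(-53958 - \frac{7267}{244}\right) \left(- \frac{1}{9036}\right) = \left(- \frac{13173019}{244}\right) \left(- \frac{1}{9036}\right) = \frac{13173019}{2204784}$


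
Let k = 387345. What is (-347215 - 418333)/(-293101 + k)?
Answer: -191387/23561 ≈ -8.1230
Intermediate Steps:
(-347215 - 418333)/(-293101 + k) = (-347215 - 418333)/(-293101 + 387345) = -765548/94244 = -765548*1/94244 = -191387/23561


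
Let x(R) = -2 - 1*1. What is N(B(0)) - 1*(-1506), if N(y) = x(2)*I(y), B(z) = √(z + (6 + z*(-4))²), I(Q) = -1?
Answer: 1509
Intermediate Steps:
x(R) = -3 (x(R) = -2 - 1 = -3)
B(z) = √(z + (6 - 4*z)²)
N(y) = 3 (N(y) = -3*(-1) = 3)
N(B(0)) - 1*(-1506) = 3 - 1*(-1506) = 3 + 1506 = 1509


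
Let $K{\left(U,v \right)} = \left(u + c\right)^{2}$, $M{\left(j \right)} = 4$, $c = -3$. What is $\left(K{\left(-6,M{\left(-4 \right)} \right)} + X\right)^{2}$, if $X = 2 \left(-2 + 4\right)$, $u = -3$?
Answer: $1600$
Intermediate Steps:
$K{\left(U,v \right)} = 36$ ($K{\left(U,v \right)} = \left(-3 - 3\right)^{2} = \left(-6\right)^{2} = 36$)
$X = 4$ ($X = 2 \cdot 2 = 4$)
$\left(K{\left(-6,M{\left(-4 \right)} \right)} + X\right)^{2} = \left(36 + 4\right)^{2} = 40^{2} = 1600$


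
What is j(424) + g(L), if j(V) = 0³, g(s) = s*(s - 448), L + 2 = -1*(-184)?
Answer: -48412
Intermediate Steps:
L = 182 (L = -2 - 1*(-184) = -2 + 184 = 182)
g(s) = s*(-448 + s)
j(V) = 0
j(424) + g(L) = 0 + 182*(-448 + 182) = 0 + 182*(-266) = 0 - 48412 = -48412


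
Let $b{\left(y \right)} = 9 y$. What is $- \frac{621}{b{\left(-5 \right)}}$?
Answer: $\frac{69}{5} \approx 13.8$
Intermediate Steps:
$- \frac{621}{b{\left(-5 \right)}} = - \frac{621}{9 \left(-5\right)} = - \frac{621}{-45} = \left(-621\right) \left(- \frac{1}{45}\right) = \frac{69}{5}$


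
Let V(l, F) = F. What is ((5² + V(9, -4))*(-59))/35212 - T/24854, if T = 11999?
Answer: -226651447/437579524 ≈ -0.51797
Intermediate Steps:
((5² + V(9, -4))*(-59))/35212 - T/24854 = ((5² - 4)*(-59))/35212 - 1*11999/24854 = ((25 - 4)*(-59))*(1/35212) - 11999*1/24854 = (21*(-59))*(1/35212) - 11999/24854 = -1239*1/35212 - 11999/24854 = -1239/35212 - 11999/24854 = -226651447/437579524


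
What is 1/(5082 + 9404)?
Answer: 1/14486 ≈ 6.9032e-5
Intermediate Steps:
1/(5082 + 9404) = 1/14486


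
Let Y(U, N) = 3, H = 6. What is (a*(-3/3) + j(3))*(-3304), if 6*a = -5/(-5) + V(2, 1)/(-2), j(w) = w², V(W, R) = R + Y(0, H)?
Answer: -90860/3 ≈ -30287.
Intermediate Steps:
V(W, R) = 3 + R (V(W, R) = R + 3 = 3 + R)
a = -⅙ (a = (-5/(-5) + (3 + 1)/(-2))/6 = (-5*(-⅕) + 4*(-½))/6 = (1 - 2)/6 = (⅙)*(-1) = -⅙ ≈ -0.16667)
(a*(-3/3) + j(3))*(-3304) = (-(-1)/(2*3) + 3²)*(-3304) = (-(-1)/(2*3) + 9)*(-3304) = (-⅙*(-1) + 9)*(-3304) = (⅙ + 9)*(-3304) = (55/6)*(-3304) = -90860/3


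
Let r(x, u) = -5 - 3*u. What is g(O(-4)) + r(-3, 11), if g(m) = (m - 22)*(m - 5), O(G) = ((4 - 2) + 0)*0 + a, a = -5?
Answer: 232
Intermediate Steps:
O(G) = -5 (O(G) = ((4 - 2) + 0)*0 - 5 = (2 + 0)*0 - 5 = 2*0 - 5 = 0 - 5 = -5)
g(m) = (-22 + m)*(-5 + m)
g(O(-4)) + r(-3, 11) = (110 + (-5)**2 - 27*(-5)) + (-5 - 3*11) = (110 + 25 + 135) + (-5 - 33) = 270 - 38 = 232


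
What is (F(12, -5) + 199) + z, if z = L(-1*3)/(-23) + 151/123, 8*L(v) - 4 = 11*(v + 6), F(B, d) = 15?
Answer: 4866481/22632 ≈ 215.03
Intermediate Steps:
L(v) = 35/4 + 11*v/8 (L(v) = 1/2 + (11*(v + 6))/8 = 1/2 + (11*(6 + v))/8 = 1/2 + (66 + 11*v)/8 = 1/2 + (33/4 + 11*v/8) = 35/4 + 11*v/8)
z = 23233/22632 (z = (35/4 + 11*(-1*3)/8)/(-23) + 151/123 = (35/4 + (11/8)*(-3))*(-1/23) + 151*(1/123) = (35/4 - 33/8)*(-1/23) + 151/123 = (37/8)*(-1/23) + 151/123 = -37/184 + 151/123 = 23233/22632 ≈ 1.0266)
(F(12, -5) + 199) + z = (15 + 199) + 23233/22632 = 214 + 23233/22632 = 4866481/22632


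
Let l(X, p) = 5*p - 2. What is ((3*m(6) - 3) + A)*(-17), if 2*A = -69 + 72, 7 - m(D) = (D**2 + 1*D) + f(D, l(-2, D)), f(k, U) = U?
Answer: 6477/2 ≈ 3238.5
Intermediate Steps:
l(X, p) = -2 + 5*p
m(D) = 9 - D**2 - 6*D (m(D) = 7 - ((D**2 + 1*D) + (-2 + 5*D)) = 7 - ((D**2 + D) + (-2 + 5*D)) = 7 - ((D + D**2) + (-2 + 5*D)) = 7 - (-2 + D**2 + 6*D) = 7 + (2 - D**2 - 6*D) = 9 - D**2 - 6*D)
A = 3/2 (A = (-69 + 72)/2 = (1/2)*3 = 3/2 ≈ 1.5000)
((3*m(6) - 3) + A)*(-17) = ((3*(9 - 1*6**2 - 6*6) - 3) + 3/2)*(-17) = ((3*(9 - 1*36 - 36) - 3) + 3/2)*(-17) = ((3*(9 - 36 - 36) - 3) + 3/2)*(-17) = ((3*(-63) - 3) + 3/2)*(-17) = ((-189 - 3) + 3/2)*(-17) = (-192 + 3/2)*(-17) = -381/2*(-17) = 6477/2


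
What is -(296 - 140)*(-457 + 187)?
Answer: 42120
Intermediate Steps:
-(296 - 140)*(-457 + 187) = -156*(-270) = -1*(-42120) = 42120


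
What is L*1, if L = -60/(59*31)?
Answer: -60/1829 ≈ -0.032805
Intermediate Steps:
L = -60/1829 ≈ -0.032805
L*1 = -60/1829*1 = -60/1829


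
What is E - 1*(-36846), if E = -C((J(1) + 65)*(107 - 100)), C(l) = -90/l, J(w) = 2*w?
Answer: 17280864/469 ≈ 36846.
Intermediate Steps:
E = 90/469 (E = -(-90)/((2*1 + 65)*(107 - 100)) = -(-90)/((2 + 65)*7) = -(-90)/(67*7) = -(-90)/469 = -1*(-90/469) = 90/469 ≈ 0.19190)
E - 1*(-36846) = 90/469 - 1*(-36846) = 90/469 + 36846 = 17280864/469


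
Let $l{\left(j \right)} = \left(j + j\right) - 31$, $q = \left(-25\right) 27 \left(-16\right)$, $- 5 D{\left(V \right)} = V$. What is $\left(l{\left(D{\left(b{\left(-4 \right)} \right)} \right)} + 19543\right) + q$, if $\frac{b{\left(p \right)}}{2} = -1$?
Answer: $\frac{151564}{5} \approx 30313.0$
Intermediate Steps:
$b{\left(p \right)} = -2$ ($b{\left(p \right)} = 2 \left(-1\right) = -2$)
$D{\left(V \right)} = - \frac{V}{5}$
$q = 10800$ ($q = \left(-675\right) \left(-16\right) = 10800$)
$l{\left(j \right)} = -31 + 2 j$ ($l{\left(j \right)} = 2 j - 31 = -31 + 2 j$)
$\left(l{\left(D{\left(b{\left(-4 \right)} \right)} \right)} + 19543\right) + q = \left(\left(-31 + 2 \left(\left(- \frac{1}{5}\right) \left(-2\right)\right)\right) + 19543\right) + 10800 = \left(\left(-31 + 2 \cdot \frac{2}{5}\right) + 19543\right) + 10800 = \left(\left(-31 + \frac{4}{5}\right) + 19543\right) + 10800 = \left(- \frac{151}{5} + 19543\right) + 10800 = \frac{97564}{5} + 10800 = \frac{151564}{5}$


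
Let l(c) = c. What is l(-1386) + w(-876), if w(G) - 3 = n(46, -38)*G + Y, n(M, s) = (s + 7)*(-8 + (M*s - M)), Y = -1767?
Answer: -48938262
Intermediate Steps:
n(M, s) = (7 + s)*(-8 - M + M*s) (n(M, s) = (7 + s)*(-8 + (-M + M*s)) = (7 + s)*(-8 - M + M*s))
w(G) = -1764 + 55862*G (w(G) = 3 + ((-56 - 8*(-38) - 7*46 + 46*(-38)² + 6*46*(-38))*G - 1767) = 3 + ((-56 + 304 - 322 + 46*1444 - 10488)*G - 1767) = 3 + ((-56 + 304 - 322 + 66424 - 10488)*G - 1767) = 3 + (55862*G - 1767) = 3 + (-1767 + 55862*G) = -1764 + 55862*G)
l(-1386) + w(-876) = -1386 + (-1764 + 55862*(-876)) = -1386 + (-1764 - 48935112) = -1386 - 48936876 = -48938262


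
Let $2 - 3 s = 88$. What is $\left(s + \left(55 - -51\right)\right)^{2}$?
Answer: $\frac{53824}{9} \approx 5980.4$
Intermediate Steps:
$s = - \frac{86}{3}$ ($s = \frac{2}{3} - \frac{88}{3} = - \frac{86}{3} \approx -28.667$)
$\left(s + \left(55 - -51\right)\right)^{2} = \left(- \frac{86}{3} + \left(55 - -51\right)\right)^{2} = \left(- \frac{86}{3} + \left(55 + 51\right)\right)^{2} = \left(- \frac{86}{3} + 106\right)^{2} = \left(\frac{232}{3}\right)^{2} = \frac{53824}{9}$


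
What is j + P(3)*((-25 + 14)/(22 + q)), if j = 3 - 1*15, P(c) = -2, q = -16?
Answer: -25/3 ≈ -8.3333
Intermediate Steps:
j = -12 (j = 3 - 15 = -12)
j + P(3)*((-25 + 14)/(22 + q)) = -12 - 2*(-25 + 14)/(22 - 16) = -12 - (-22)/6 = -12 - 2*(-11/6) = -12 + 11/3 = -25/3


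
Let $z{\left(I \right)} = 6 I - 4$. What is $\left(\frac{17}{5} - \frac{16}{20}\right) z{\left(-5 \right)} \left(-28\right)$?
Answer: $\frac{12376}{5} \approx 2475.2$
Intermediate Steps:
$z{\left(I \right)} = -4 + 6 I$
$\left(\frac{17}{5} - \frac{16}{20}\right) z{\left(-5 \right)} \left(-28\right) = \left(\frac{17}{5} - \frac{16}{20}\right) \left(-4 + 6 \left(-5\right)\right) \left(-28\right) = \left(17 \cdot \frac{1}{5} - \frac{4}{5}\right) \left(-4 - 30\right) \left(-28\right) = \left(\frac{17}{5} - \frac{4}{5}\right) \left(-34\right) \left(-28\right) = \frac{13}{5} \left(-34\right) \left(-28\right) = \left(- \frac{442}{5}\right) \left(-28\right) = \frac{12376}{5}$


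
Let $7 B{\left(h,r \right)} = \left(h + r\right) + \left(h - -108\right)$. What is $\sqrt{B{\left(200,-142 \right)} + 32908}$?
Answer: $\frac{\sqrt{1615054}}{7} \approx 181.55$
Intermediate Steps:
$B{\left(h,r \right)} = \frac{108}{7} + \frac{r}{7} + \frac{2 h}{7}$ ($B{\left(h,r \right)} = \frac{\left(h + r\right) + \left(h - -108\right)}{7} = \frac{\left(h + r\right) + \left(h + 108\right)}{7} = \frac{\left(h + r\right) + \left(108 + h\right)}{7} = \frac{108 + r + 2 h}{7} = \frac{108}{7} + \frac{r}{7} + \frac{2 h}{7}$)
$\sqrt{B{\left(200,-142 \right)} + 32908} = \sqrt{\left(\frac{108}{7} + \frac{1}{7} \left(-142\right) + \frac{2}{7} \cdot 200\right) + 32908} = \sqrt{\left(\frac{108}{7} - \frac{142}{7} + \frac{400}{7}\right) + 32908} = \sqrt{\frac{366}{7} + 32908} = \sqrt{\frac{230722}{7}} = \frac{\sqrt{1615054}}{7}$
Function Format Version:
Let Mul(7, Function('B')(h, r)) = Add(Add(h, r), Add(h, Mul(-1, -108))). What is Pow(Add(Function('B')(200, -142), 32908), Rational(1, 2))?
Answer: Mul(Rational(1, 7), Pow(1615054, Rational(1, 2))) ≈ 181.55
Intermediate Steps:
Function('B')(h, r) = Add(Rational(108, 7), Mul(Rational(1, 7), r), Mul(Rational(2, 7), h)) (Function('B')(h, r) = Mul(Rational(1, 7), Add(Add(h, r), Add(h, Mul(-1, -108)))) = Mul(Rational(1, 7), Add(Add(h, r), Add(h, 108))) = Mul(Rational(1, 7), Add(Add(h, r), Add(108, h))) = Mul(Rational(1, 7), Add(108, r, Mul(2, h))) = Add(Rational(108, 7), Mul(Rational(1, 7), r), Mul(Rational(2, 7), h)))
Pow(Add(Function('B')(200, -142), 32908), Rational(1, 2)) = Pow(Add(Add(Rational(108, 7), Mul(Rational(1, 7), -142), Mul(Rational(2, 7), 200)), 32908), Rational(1, 2)) = Pow(Add(Add(Rational(108, 7), Rational(-142, 7), Rational(400, 7)), 32908), Rational(1, 2)) = Pow(Add(Rational(366, 7), 32908), Rational(1, 2)) = Pow(Rational(230722, 7), Rational(1, 2)) = Mul(Rational(1, 7), Pow(1615054, Rational(1, 2)))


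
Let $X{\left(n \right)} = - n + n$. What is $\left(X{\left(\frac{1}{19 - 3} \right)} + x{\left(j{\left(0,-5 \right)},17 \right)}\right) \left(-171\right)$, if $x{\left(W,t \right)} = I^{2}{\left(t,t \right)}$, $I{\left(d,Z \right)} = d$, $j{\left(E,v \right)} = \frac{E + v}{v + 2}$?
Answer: $-49419$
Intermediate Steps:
$j{\left(E,v \right)} = \frac{E + v}{2 + v}$
$x{\left(W,t \right)} = t^{2}$
$X{\left(n \right)} = 0$
$\left(X{\left(\frac{1}{19 - 3} \right)} + x{\left(j{\left(0,-5 \right)},17 \right)}\right) \left(-171\right) = \left(0 + 17^{2}\right) \left(-171\right) = \left(0 + 289\right) \left(-171\right) = 289 \left(-171\right) = -49419$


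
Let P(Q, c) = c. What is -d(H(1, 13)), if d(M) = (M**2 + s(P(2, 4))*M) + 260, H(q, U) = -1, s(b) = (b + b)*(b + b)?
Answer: -197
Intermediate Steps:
s(b) = 4*b**2 (s(b) = (2*b)*(2*b) = 4*b**2)
d(M) = 260 + M**2 + 64*M (d(M) = (M**2 + (4*4**2)*M) + 260 = (M**2 + (4*16)*M) + 260 = (M**2 + 64*M) + 260 = 260 + M**2 + 64*M)
-d(H(1, 13)) = -(260 + (-1)**2 + 64*(-1)) = -(260 + 1 - 64) = -1*197 = -197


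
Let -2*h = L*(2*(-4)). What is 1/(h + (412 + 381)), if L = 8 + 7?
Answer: 1/853 ≈ 0.0011723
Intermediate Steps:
L = 15
h = 60 (h = -15*2*(-4)/2 = -15*(-8)/2 = -½*(-120) = 60)
1/(h + (412 + 381)) = 1/(60 + (412 + 381)) = 1/(60 + 793) = 1/853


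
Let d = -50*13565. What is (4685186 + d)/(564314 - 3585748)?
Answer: -2003468/1510717 ≈ -1.3262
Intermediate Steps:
d = -678250
(4685186 + d)/(564314 - 3585748) = (4685186 - 678250)/(564314 - 3585748) = 4006936/(-3021434) = 4006936*(-1/3021434) = -2003468/1510717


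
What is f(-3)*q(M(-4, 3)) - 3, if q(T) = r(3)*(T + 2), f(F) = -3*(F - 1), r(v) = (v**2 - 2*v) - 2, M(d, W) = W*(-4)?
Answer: -123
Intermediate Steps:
M(d, W) = -4*W
r(v) = -2 + v**2 - 2*v
f(F) = 3 - 3*F (f(F) = -3*(-1 + F) = 3 - 3*F)
q(T) = 2 + T (q(T) = (-2 + 3**2 - 2*3)*(T + 2) = (-2 + 9 - 6)*(2 + T) = 1*(2 + T) = 2 + T)
f(-3)*q(M(-4, 3)) - 3 = (3 - 3*(-3))*(2 - 4*3) - 3 = (3 + 9)*(2 - 12) - 3 = 12*(-10) - 3 = -120 - 3 = -123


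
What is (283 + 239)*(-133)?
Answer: -69426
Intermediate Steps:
(283 + 239)*(-133) = 522*(-133) = -69426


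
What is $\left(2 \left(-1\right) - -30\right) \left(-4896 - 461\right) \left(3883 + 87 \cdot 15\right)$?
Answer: $-778179248$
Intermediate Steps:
$\left(2 \left(-1\right) - -30\right) \left(-4896 - 461\right) \left(3883 + 87 \cdot 15\right) = \left(-2 + 30\right) \left(- 5357 \left(3883 + 1305\right)\right) = 28 \left(\left(-5357\right) 5188\right) = 28 \left(-27792116\right) = -778179248$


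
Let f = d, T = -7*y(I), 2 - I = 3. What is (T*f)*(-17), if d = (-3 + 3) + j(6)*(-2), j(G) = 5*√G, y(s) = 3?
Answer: -3570*√6 ≈ -8744.7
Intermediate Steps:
I = -1 (I = 2 - 1*3 = 2 - 3 = -1)
T = -21 (T = -7*3 = -21)
d = -10*√6 (d = (-3 + 3) + (5*√6)*(-2) = 0 - 10*√6 = -10*√6 ≈ -24.495)
f = -10*√6 ≈ -24.495
(T*f)*(-17) = -(-210)*√6*(-17) = (210*√6)*(-17) = -3570*√6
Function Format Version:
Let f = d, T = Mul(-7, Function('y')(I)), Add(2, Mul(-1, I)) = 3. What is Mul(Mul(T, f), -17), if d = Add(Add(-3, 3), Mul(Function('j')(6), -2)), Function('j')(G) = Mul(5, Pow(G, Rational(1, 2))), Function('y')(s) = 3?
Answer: Mul(-3570, Pow(6, Rational(1, 2))) ≈ -8744.7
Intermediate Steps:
I = -1 (I = Add(2, Mul(-1, 3)) = Add(2, -3) = -1)
T = -21 (T = Mul(-7, 3) = -21)
d = Mul(-10, Pow(6, Rational(1, 2))) (d = Add(Add(-3, 3), Mul(Mul(5, Pow(6, Rational(1, 2))), -2)) = Add(0, Mul(-10, Pow(6, Rational(1, 2)))) = Mul(-10, Pow(6, Rational(1, 2))) ≈ -24.495)
f = Mul(-10, Pow(6, Rational(1, 2))) ≈ -24.495
Mul(Mul(T, f), -17) = Mul(Mul(-21, Mul(-10, Pow(6, Rational(1, 2)))), -17) = Mul(Mul(210, Pow(6, Rational(1, 2))), -17) = Mul(-3570, Pow(6, Rational(1, 2)))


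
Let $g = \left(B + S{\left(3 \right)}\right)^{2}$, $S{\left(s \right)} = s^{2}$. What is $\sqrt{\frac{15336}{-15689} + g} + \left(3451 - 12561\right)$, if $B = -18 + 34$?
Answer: $-9110 + \frac{\sqrt{153599844121}}{15689} \approx -9085.0$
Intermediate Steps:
$B = 16$
$g = 625$ ($g = \left(16 + 3^{2}\right)^{2} = \left(16 + 9\right)^{2} = 25^{2} = 625$)
$\sqrt{\frac{15336}{-15689} + g} + \left(3451 - 12561\right) = \sqrt{\frac{15336}{-15689} + 625} + \left(3451 - 12561\right) = \sqrt{15336 \left(- \frac{1}{15689}\right) + 625} - 9110 = \sqrt{- \frac{15336}{15689} + 625} - 9110 = \sqrt{\frac{9790289}{15689}} - 9110 = \frac{\sqrt{153599844121}}{15689} - 9110 = -9110 + \frac{\sqrt{153599844121}}{15689}$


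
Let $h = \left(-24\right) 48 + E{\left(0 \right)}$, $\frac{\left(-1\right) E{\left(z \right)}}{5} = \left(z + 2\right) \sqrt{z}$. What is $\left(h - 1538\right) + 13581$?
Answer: $10891$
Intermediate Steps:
$E{\left(z \right)} = - 5 \sqrt{z} \left(2 + z\right)$ ($E{\left(z \right)} = - 5 \left(z + 2\right) \sqrt{z} = - 5 \left(2 + z\right) \sqrt{z} = - 5 \sqrt{z} \left(2 + z\right)$)
$h = -1152$ ($h = \left(-24\right) 48 + 5 \sqrt{0} \left(-2 - 0\right) = -1152 + 5 \cdot 0 \left(-2 + 0\right) = -1152 + 5 \cdot 0 \left(-2\right) = -1152 + 0 = -1152$)
$\left(h - 1538\right) + 13581 = \left(-1152 - 1538\right) + 13581 = -2690 + 13581 = 10891$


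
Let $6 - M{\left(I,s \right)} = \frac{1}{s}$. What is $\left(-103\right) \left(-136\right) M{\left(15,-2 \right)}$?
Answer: $91052$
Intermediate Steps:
$M{\left(I,s \right)} = 6 - \frac{1}{s}$
$\left(-103\right) \left(-136\right) M{\left(15,-2 \right)} = \left(-103\right) \left(-136\right) \left(6 - \frac{1}{-2}\right) = 14008 \left(6 - - \frac{1}{2}\right) = 14008 \left(6 + \frac{1}{2}\right) = 14008 \cdot \frac{13}{2} = 91052$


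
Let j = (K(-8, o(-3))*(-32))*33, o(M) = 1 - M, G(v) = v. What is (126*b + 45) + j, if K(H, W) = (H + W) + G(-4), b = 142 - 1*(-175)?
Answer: 48435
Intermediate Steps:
b = 317 (b = 142 + 175 = 317)
K(H, W) = -4 + H + W (K(H, W) = (H + W) - 4 = -4 + H + W)
j = 8448 (j = ((-4 - 8 + (1 - 1*(-3)))*(-32))*33 = ((-4 - 8 + (1 + 3))*(-32))*33 = ((-4 - 8 + 4)*(-32))*33 = -8*(-32)*33 = 256*33 = 8448)
(126*b + 45) + j = (126*317 + 45) + 8448 = (39942 + 45) + 8448 = 39987 + 8448 = 48435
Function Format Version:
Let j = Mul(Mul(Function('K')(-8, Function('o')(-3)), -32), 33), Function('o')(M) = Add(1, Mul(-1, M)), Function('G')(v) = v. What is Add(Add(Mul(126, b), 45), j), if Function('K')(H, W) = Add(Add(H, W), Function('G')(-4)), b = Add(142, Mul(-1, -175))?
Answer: 48435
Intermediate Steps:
b = 317 (b = Add(142, 175) = 317)
Function('K')(H, W) = Add(-4, H, W) (Function('K')(H, W) = Add(Add(H, W), -4) = Add(-4, H, W))
j = 8448 (j = Mul(Mul(Add(-4, -8, Add(1, Mul(-1, -3))), -32), 33) = Mul(Mul(Add(-4, -8, Add(1, 3)), -32), 33) = Mul(Mul(Add(-4, -8, 4), -32), 33) = Mul(Mul(-8, -32), 33) = Mul(256, 33) = 8448)
Add(Add(Mul(126, b), 45), j) = Add(Add(Mul(126, 317), 45), 8448) = Add(Add(39942, 45), 8448) = Add(39987, 8448) = 48435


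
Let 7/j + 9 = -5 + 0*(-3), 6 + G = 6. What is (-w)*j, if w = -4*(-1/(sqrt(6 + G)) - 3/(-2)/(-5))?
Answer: 3/5 + sqrt(6)/3 ≈ 1.4165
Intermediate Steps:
G = 0 (G = -6 + 6 = 0)
j = -1/2 (j = 7/(-9 + (-5 + 0*(-3))) = 7/(-9 + (-5 + 0)) = 7/(-9 - 5) = 7/(-14) = 7*(-1/14) = -1/2 ≈ -0.50000)
w = 6/5 + 2*sqrt(6)/3 (w = -4*(-1/(sqrt(6 + 0)) - 3/(-2)/(-5)) = -4*(-1/(sqrt(6)) - 3*(-1/2)*(-1/5)) = -4*(-sqrt(6)/6 + (3/2)*(-1/5)) = -4*(-sqrt(6)/6 - 3/10) = -4*(-3/10 - sqrt(6)/6) = 6/5 + 2*sqrt(6)/3 ≈ 2.8330)
(-w)*j = -(6/5 + 2*sqrt(6)/3)*(-1/2) = (-6/5 - 2*sqrt(6)/3)*(-1/2) = 3/5 + sqrt(6)/3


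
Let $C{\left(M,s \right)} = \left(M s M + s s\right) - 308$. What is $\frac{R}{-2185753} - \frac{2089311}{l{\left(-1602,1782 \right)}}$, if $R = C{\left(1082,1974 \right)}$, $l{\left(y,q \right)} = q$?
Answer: $- \frac{2897293155197}{1298337282} \approx -2231.5$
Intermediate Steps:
$C{\left(M,s \right)} = -308 + s^{2} + s M^{2}$ ($C{\left(M,s \right)} = \left(s M^{2} + s^{2}\right) - 308 = \left(s^{2} + s M^{2}\right) - 308 = -308 + s^{2} + s M^{2}$)
$R = 2314905544$ ($R = -308 + 1974^{2} + 1974 \cdot 1082^{2} = -308 + 3896676 + 1974 \cdot 1170724 = -308 + 3896676 + 2311009176 = 2314905544$)
$\frac{R}{-2185753} - \frac{2089311}{l{\left(-1602,1782 \right)}} = \frac{2314905544}{-2185753} - \frac{2089311}{1782} = 2314905544 \left(- \frac{1}{2185753}\right) - \frac{696437}{594} = - \frac{2314905544}{2185753} - \frac{696437}{594} = - \frac{2897293155197}{1298337282}$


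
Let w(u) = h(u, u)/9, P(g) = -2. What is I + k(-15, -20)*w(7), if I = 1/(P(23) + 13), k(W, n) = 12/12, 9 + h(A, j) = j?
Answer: -13/99 ≈ -0.13131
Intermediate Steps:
h(A, j) = -9 + j
k(W, n) = 1 (k(W, n) = 12*(1/12) = 1)
I = 1/11 (I = 1/(-2 + 13) = 1/11 ≈ 0.090909)
w(u) = -1 + u/9 (w(u) = (-9 + u)/9 = (-9 + u)*(⅑) = -1 + u/9)
I + k(-15, -20)*w(7) = 1/11 + 1*(-1 + (⅑)*7) = 1/11 + 1*(-1 + 7/9) = 1/11 + 1*(-2/9) = 1/11 - 2/9 = -13/99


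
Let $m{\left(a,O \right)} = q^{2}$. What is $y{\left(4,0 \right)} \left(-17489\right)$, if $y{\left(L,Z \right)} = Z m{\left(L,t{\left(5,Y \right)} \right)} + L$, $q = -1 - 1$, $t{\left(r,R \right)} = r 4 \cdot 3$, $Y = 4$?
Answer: $-69956$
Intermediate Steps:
$t{\left(r,R \right)} = 12 r$ ($t{\left(r,R \right)} = 4 r 3 = 12 r$)
$q = -2$ ($q = -1 - 1 = -2$)
$m{\left(a,O \right)} = 4$ ($m{\left(a,O \right)} = \left(-2\right)^{2} = 4$)
$y{\left(L,Z \right)} = L + 4 Z$ ($y{\left(L,Z \right)} = Z 4 + L = 4 Z + L = L + 4 Z$)
$y{\left(4,0 \right)} \left(-17489\right) = \left(4 + 4 \cdot 0\right) \left(-17489\right) = \left(4 + 0\right) \left(-17489\right) = 4 \left(-17489\right) = -69956$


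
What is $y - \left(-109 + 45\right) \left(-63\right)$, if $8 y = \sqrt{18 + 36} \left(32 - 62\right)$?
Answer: $-4032 - \frac{45 \sqrt{6}}{4} \approx -4059.6$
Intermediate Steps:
$y = - \frac{45 \sqrt{6}}{4}$ ($y = \frac{\sqrt{18 + 36} \left(32 - 62\right)}{8} = \frac{\sqrt{54} \left(-30\right)}{8} = \frac{3 \sqrt{6} \left(-30\right)}{8} = \frac{\left(-90\right) \sqrt{6}}{8} = - \frac{45 \sqrt{6}}{4} \approx -27.557$)
$y - \left(-109 + 45\right) \left(-63\right) = - \frac{45 \sqrt{6}}{4} - \left(-109 + 45\right) \left(-63\right) = - \frac{45 \sqrt{6}}{4} - \left(-64\right) \left(-63\right) = - \frac{45 \sqrt{6}}{4} - 4032 = -4032 - \frac{45 \sqrt{6}}{4}$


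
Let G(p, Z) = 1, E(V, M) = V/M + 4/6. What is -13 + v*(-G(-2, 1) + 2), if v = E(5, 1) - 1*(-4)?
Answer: -10/3 ≈ -3.3333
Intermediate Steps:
E(V, M) = ⅔ + V/M (E(V, M) = V/M + 4*(⅙) = V/M + ⅔ = ⅔ + V/M)
v = 29/3 (v = (⅔ + 5/1) - 1*(-4) = (⅔ + 5*1) + 4 = (⅔ + 5) + 4 = 17/3 + 4 = 29/3 ≈ 9.6667)
-13 + v*(-G(-2, 1) + 2) = -13 + 29*(-1*1 + 2)/3 = -13 + 29*(-1 + 2)/3 = -13 + (29/3)*1 = -13 + 29/3 = -10/3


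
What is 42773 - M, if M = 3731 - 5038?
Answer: 44080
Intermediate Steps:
M = -1307
42773 - M = 42773 - 1*(-1307) = 42773 + 1307 = 44080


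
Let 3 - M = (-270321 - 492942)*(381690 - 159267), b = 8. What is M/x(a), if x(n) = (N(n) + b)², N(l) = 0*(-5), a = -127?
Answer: 42441811563/16 ≈ 2.6526e+9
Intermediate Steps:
N(l) = 0
x(n) = 64 (x(n) = (0 + 8)² = 8² = 64)
M = 169767246252 (M = 3 - (-270321 - 492942)*(381690 - 159267) = 3 - (-763263)*222423 = 3 - 1*(-169767246249) = 3 + 169767246249 = 169767246252)
M/x(a) = 169767246252/64 = 169767246252*(1/64) = 42441811563/16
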